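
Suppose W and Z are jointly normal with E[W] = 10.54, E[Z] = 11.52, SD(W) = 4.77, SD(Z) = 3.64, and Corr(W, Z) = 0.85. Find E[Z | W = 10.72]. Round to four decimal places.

11.6368

The regression of Z on W has slope ρ·σ_Z/σ_W and passes through (μ_W, μ_Z).
E[Z | W=10.72] = 11.52 + (0.85)·(3.64/4.77)·(10.72 − (10.54)) = 11.52 + (0.64864)·(0.18) = 11.6368.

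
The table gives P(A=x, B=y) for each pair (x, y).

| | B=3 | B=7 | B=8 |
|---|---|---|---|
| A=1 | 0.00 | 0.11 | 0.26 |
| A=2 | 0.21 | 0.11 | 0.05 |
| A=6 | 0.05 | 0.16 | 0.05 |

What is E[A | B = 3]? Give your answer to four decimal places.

2.7692

P(B = 3) = 0.26.
Summing A·P(A=x,B=y) over the conditioning event gives 0.72.
E[A | B = 3] = (0.72) / (0.26) = 2.7692.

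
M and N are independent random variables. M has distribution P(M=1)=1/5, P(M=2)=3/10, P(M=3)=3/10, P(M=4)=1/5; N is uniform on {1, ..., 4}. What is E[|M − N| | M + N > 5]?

P(M + N > 5) = 3/8.
Summing |M−N|·P(x,y) over outcomes with M + N > 5 gives 3/8.
E[|M − N| | M + N > 5] = (3/8) / (3/8) = 1.

1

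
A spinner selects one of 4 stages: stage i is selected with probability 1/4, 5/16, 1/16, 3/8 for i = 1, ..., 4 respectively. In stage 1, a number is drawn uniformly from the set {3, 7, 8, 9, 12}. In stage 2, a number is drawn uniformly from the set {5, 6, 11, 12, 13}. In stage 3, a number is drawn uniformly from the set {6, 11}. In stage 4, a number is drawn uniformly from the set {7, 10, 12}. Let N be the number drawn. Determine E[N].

E[N | stage 1] = (3+7+8+9+12)/5 = 39/5.
E[N | stage 2] = (5+6+11+12+13)/5 = 47/5.
E[N | stage 3] = (6+11)/2 = 17/2.
E[N | stage 4] = (7+10+12)/3 = 29/3.
By the law of total expectation,
E[N] = (1/4)·(39/5) + (5/16)·(47/5) + (1/16)·(17/2) + (3/8)·(29/3) = 1447/160.

1447/160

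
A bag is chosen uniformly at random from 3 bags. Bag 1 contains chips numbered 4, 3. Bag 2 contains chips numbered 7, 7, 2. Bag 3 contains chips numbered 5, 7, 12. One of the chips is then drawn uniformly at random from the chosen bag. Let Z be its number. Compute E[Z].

101/18

E[Z | bag 1] = (4+3)/2 = 7/2.
E[Z | bag 2] = (7+7+2)/3 = 16/3.
E[Z | bag 3] = (5+7+12)/3 = 8.
By the law of total expectation,
E[Z] = (1/3)·(7/2) + (1/3)·(16/3) + (1/3)·(8) = 101/18.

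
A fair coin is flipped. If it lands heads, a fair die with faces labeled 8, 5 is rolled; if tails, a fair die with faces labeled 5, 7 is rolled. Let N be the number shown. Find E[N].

E[N | heads] = (8+5)/2 = 13/2.
E[N | tails] = (5+7)/2 = 6.
E[N] = (1/2)·(13/2) + (1/2)·(6) = 25/4.

25/4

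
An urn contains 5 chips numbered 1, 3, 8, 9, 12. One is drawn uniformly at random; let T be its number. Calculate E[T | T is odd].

P(T is odd) = 3/5.
Σ over the event: 1·1/5 + 3·1/5 + 9·1/5 = 13/5.
E[T | T is odd] = (13/5) / (3/5) = 13/3.

13/3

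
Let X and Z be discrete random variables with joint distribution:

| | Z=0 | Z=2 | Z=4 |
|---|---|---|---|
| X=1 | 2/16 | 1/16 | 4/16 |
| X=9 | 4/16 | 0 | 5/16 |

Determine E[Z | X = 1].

P(X = 1) = 7/16.
Σ Z·P over the event = 0·(2/16) + 2·(1/16) + 4·(4/16) = 9/8.
E[Z | X = 1] = (9/8) / (7/16) = 18/7.

18/7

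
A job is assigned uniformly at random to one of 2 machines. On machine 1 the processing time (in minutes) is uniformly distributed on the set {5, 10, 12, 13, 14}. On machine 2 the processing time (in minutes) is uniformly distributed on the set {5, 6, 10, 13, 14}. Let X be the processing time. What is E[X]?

51/5

E[X | machine 1] = (5+10+12+13+14)/5 = 54/5.
E[X | machine 2] = (5+6+10+13+14)/5 = 48/5.
By the law of total expectation,
E[X] = (1/2)·(54/5) + (1/2)·(48/5) = 51/5.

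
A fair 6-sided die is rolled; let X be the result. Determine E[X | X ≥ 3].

Given X ≥ 3, X is equally likely to be any of {3, 4, 5, 6}.
E[X | X ≥ 3] = (3 + 4 + 5 + 6) / 4 = 9/2.

9/2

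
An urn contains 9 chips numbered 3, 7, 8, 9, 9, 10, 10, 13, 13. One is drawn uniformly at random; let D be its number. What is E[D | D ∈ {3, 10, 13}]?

P(D ∈ {3, 10, 13}) = 5/9.
Σ over the event: 3·1/9 + 10·2/9 + 13·2/9 = 49/9.
E[D | D ∈ {3, 10, 13}] = (49/9) / (5/9) = 49/5.

49/5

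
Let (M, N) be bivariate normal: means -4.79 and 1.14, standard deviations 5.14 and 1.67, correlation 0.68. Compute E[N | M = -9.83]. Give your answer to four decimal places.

0.0265

E[N | M=x] = μ_N + ρ(σ_N/σ_M)(x − μ_M) for jointly normal variables.
E[N | M=-9.83] = 1.14 + (0.68)·(1.67/5.14)·(-9.83 − (-4.79)) = 1.14 + (0.22093)·(-5.04) = 0.0265.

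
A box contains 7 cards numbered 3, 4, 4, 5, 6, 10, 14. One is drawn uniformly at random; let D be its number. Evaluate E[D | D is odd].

4

P(D is odd) = 2/7.
Σ over the event: 3·1/7 + 5·1/7 = 8/7.
E[D | D is odd] = (8/7) / (2/7) = 4.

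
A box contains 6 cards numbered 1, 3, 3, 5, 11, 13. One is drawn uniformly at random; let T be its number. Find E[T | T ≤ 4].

P(T ≤ 4) = 1/2.
Σ over the event: 1·1/6 + 3·1/3 = 7/6.
E[T | T ≤ 4] = (7/6) / (1/2) = 7/3.

7/3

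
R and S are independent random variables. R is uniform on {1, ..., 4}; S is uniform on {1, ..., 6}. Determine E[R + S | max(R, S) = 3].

24/5

Outcomes with max(R, S) = 3: (1,3), (2,3), (3,1), (3,2), (3,3), each with probability 1/24.
E[R + S | max(R, S) = 3] = (4 + 5 + 4 + 5 + 6) / 5 = 24/5.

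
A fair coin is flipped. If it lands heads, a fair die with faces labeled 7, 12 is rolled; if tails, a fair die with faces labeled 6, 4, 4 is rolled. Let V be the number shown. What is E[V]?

E[V | heads] = (7+12)/2 = 19/2.
E[V | tails] = (6+4+4)/3 = 14/3.
By the law of total expectation,
E[V] = (1/2)·(19/2) + (1/2)·(14/3) = 85/12.

85/12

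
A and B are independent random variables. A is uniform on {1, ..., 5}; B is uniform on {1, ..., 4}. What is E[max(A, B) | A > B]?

P(A > B) = 1/2.
Summing max(A,B)·P(x,y) over outcomes with A > B gives 2.
E[max(A, B) | A > B] = (2) / (1/2) = 4.

4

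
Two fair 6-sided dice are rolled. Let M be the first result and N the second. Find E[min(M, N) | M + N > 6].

P(M + N > 6) = 7/12.
Summing min(M,N)·P(x,y) over outcomes with M + N > 6 gives 23/12.
E[min(M, N) | M + N > 6] = (23/12) / (7/12) = 23/7.

23/7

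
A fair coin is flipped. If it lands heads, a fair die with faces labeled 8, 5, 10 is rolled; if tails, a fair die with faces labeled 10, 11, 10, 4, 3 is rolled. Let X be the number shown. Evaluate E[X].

229/30

E[X | heads] = (8+5+10)/3 = 23/3.
E[X | tails] = (10+11+10+4+3)/5 = 38/5.
By the law of total expectation,
E[X] = (1/2)·(23/3) + (1/2)·(38/5) = 229/30.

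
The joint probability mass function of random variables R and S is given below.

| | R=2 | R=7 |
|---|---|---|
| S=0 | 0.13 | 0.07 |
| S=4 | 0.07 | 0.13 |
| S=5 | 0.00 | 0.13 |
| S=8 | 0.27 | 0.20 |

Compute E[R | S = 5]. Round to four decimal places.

7.0000

P(S = 5) = 0.13.
Σ R·P over the event = 7·(0.13) = 0.91.
E[R | S = 5] = (0.91) / (0.13) = 7.0000.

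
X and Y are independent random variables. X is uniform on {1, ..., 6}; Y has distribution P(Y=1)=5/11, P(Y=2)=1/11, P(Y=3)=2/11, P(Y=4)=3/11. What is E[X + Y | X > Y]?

P(X > Y) = 41/66.
Summing (X+Y)·P(x,y) over outcomes with X > Y gives 128/33.
E[X + Y | X > Y] = (128/33) / (41/66) = 256/41.

256/41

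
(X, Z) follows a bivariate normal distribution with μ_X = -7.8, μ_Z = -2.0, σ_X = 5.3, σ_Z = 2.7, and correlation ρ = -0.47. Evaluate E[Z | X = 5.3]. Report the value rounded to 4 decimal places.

The regression of Z on X has slope ρ·σ_Z/σ_X and passes through (μ_X, μ_Z).
E[Z | X=5.3] = -2.0 + (-0.47)·(2.7/5.3)·(5.3 − (-7.8)) = -2.0 + (-0.239434)·(13.1) = -5.1366.

-5.1366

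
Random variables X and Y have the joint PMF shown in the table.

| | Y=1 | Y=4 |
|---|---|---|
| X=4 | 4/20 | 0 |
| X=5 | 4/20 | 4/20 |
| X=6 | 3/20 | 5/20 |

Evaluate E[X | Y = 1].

54/11

P(Y = 1) = 11/20.
Σ X·P over the event = 4·(4/20) + 5·(4/20) + 6·(3/20) = 27/10.
E[X | Y = 1] = (27/10) / (11/20) = 54/11.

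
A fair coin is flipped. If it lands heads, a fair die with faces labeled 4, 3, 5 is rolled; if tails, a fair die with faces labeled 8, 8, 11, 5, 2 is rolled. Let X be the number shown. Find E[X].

27/5

E[X | heads] = (4+3+5)/3 = 4.
E[X | tails] = (8+8+11+5+2)/5 = 34/5.
By the law of total expectation,
E[X] = (1/2)·(4) + (1/2)·(34/5) = 27/5.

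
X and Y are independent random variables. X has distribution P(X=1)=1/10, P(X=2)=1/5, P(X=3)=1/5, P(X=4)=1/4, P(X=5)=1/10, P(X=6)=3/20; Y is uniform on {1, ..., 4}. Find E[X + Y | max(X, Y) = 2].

17/5

P(max(X, Y) = 2) = 1/8.
Summing (X+Y)·P(x,y) over outcomes with max(X, Y) = 2 gives 17/40.
E[X + Y | max(X, Y) = 2] = (17/40) / (1/8) = 17/5.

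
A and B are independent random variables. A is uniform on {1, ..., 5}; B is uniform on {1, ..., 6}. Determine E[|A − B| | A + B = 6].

12/5

Outcomes with A + B = 6: (1,5), (2,4), (3,3), (4,2), (5,1), each with probability 1/30.
E[|A − B| | A + B = 6] = (4 + 2 + 0 + 2 + 4) / 5 = 12/5.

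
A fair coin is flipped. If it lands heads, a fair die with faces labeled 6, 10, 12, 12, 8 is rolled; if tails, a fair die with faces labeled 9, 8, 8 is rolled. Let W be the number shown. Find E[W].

269/30

E[W | heads] = (6+10+12+12+8)/5 = 48/5.
E[W | tails] = (9+8+8)/3 = 25/3.
E[W] = (1/2)·(48/5) + (1/2)·(25/3) = 269/30.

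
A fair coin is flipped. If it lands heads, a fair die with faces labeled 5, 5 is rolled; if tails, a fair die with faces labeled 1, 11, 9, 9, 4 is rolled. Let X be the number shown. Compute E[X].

E[X | heads] = (5+5)/2 = 5.
E[X | tails] = (1+11+9+9+4)/5 = 34/5.
By the law of total expectation,
E[X] = (1/2)·(5) + (1/2)·(34/5) = 59/10.

59/10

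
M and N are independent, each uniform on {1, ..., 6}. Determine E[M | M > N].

14/3

P(M > N) = 5/12.
Summing M·P(x,y) over outcomes with M > N gives 35/18.
E[M | M > N] = (35/18) / (5/12) = 14/3.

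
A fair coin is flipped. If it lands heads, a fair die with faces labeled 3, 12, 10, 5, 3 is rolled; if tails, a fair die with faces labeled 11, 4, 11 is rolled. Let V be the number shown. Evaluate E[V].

E[V | heads] = (3+12+10+5+3)/5 = 33/5.
E[V | tails] = (11+4+11)/3 = 26/3.
E[V] = (1/2)·(33/5) + (1/2)·(26/3) = 229/30.

229/30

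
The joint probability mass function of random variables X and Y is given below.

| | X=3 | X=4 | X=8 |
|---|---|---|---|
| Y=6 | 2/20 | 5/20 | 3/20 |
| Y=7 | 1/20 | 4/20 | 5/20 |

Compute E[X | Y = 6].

P(Y = 6) = 1/2.
Σ X·P over the event = 3·(2/20) + 4·(5/20) + 8·(3/20) = 5/2.
E[X | Y = 6] = (5/2) / (1/2) = 5.

5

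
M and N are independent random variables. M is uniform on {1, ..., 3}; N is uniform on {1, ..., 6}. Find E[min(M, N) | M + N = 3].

1

Outcomes with M + N = 3: (1,2), (2,1), each with probability 1/18.
E[min(M, N) | M + N = 3] = (1 + 1) / 2 = 1.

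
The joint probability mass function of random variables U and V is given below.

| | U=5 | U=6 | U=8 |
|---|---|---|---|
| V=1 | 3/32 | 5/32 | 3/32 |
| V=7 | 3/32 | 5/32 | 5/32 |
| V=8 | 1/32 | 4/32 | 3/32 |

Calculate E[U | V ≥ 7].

46/7

P(V ≥ 7) = 21/32.
Σ U·P over the event = 5·(3/32) + 5·(1/32) + 6·(5/32) + 6·(4/32) + 8·(5/32) + 8·(3/32) = 69/16.
E[U | V ≥ 7] = (69/16) / (21/32) = 46/7.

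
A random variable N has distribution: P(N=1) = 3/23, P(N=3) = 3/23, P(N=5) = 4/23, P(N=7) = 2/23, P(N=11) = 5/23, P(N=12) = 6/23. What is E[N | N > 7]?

127/11

P(N > 7) = 11/23.
Σ over the event: 11·5/23 + 12·6/23 = 127/23.
E[N | N > 7] = (127/23) / (11/23) = 127/11.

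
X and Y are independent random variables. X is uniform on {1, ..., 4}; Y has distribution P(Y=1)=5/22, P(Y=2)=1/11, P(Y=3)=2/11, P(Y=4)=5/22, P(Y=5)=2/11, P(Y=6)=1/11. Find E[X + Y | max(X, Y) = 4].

P(max(X, Y) = 4) = 31/88.
Summing (X+Y)·P(x,y) over outcomes with max(X, Y) = 4 gives 195/88.
E[X + Y | max(X, Y) = 4] = (195/88) / (31/88) = 195/31.

195/31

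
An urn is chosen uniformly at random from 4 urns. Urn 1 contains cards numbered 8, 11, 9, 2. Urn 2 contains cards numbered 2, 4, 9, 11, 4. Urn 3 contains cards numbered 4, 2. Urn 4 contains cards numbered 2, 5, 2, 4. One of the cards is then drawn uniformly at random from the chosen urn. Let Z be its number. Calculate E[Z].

E[Z | urn 1] = (8+11+9+2)/4 = 15/2.
E[Z | urn 2] = (2+4+9+11+4)/5 = 6.
E[Z | urn 3] = (4+2)/2 = 3.
E[Z | urn 4] = (2+5+2+4)/4 = 13/4.
E[Z] = (1/4)·(15/2) + (1/4)·(6) + (1/4)·(3) + (1/4)·(13/4) = 79/16.

79/16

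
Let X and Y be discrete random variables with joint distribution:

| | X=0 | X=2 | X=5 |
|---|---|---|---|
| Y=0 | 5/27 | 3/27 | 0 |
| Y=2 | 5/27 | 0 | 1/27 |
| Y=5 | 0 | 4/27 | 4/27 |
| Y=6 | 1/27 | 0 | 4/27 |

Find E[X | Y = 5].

P(Y = 5) = 8/27.
Σ X·P over the event = 2·(4/27) + 5·(4/27) = 28/27.
E[X | Y = 5] = (28/27) / (8/27) = 7/2.

7/2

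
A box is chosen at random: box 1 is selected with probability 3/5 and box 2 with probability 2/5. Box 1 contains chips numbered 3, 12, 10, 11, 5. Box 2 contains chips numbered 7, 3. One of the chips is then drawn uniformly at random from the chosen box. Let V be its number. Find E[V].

173/25

E[V | box 1] = (3+12+10+11+5)/5 = 41/5.
E[V | box 2] = (7+3)/2 = 5.
E[V] = (3/5)·(41/5) + (2/5)·(5) = 173/25.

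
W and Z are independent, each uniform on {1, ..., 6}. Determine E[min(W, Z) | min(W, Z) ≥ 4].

P(min(W, Z) ≥ 4) = 1/4.
Summing min(W,Z)·P(x,y) over outcomes with min(W, Z) ≥ 4 gives 41/36.
E[min(W, Z) | min(W, Z) ≥ 4] = (41/36) / (1/4) = 41/9.

41/9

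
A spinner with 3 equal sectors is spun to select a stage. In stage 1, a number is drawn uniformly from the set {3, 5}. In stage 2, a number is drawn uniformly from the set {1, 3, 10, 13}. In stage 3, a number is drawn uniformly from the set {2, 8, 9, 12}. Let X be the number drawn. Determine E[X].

37/6

E[X | stage 1] = (3+5)/2 = 4.
E[X | stage 2] = (1+3+10+13)/4 = 27/4.
E[X | stage 3] = (2+8+9+12)/4 = 31/4.
By the law of total expectation,
E[X] = (1/3)·(4) + (1/3)·(27/4) + (1/3)·(31/4) = 37/6.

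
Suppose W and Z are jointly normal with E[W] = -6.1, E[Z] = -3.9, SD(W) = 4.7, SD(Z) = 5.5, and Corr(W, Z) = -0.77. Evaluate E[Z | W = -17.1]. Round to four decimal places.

6.0117

The regression of Z on W has slope ρ·σ_Z/σ_W and passes through (μ_W, μ_Z).
E[Z | W=-17.1] = -3.9 + (-0.77)·(5.5/4.7)·(-17.1 − (-6.1)) = -3.9 + (-0.90106)·(-11) = 6.0117.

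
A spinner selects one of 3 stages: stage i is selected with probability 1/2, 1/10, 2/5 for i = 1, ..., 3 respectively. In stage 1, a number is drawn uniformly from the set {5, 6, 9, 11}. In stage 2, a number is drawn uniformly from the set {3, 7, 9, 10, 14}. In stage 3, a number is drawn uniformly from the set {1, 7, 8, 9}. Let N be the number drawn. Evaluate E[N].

E[N | stage 1] = (5+6+9+11)/4 = 31/4.
E[N | stage 2] = (3+7+9+10+14)/5 = 43/5.
E[N | stage 3] = (1+7+8+9)/4 = 25/4.
E[N] = (1/2)·(31/4) + (1/10)·(43/5) + (2/5)·(25/4) = 1447/200.

1447/200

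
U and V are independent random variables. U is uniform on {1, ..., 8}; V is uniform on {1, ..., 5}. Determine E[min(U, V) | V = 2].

15/8

Outcomes with V = 2: (1,2), (2,2), (3,2), (4,2), (5,2), (6,2), (7,2), (8,2), each with probability 1/40.
E[min(U, V) | V = 2] = (1 + 2 + 2 + 2 + 2 + 2 + 2 + 2) / 8 = 15/8.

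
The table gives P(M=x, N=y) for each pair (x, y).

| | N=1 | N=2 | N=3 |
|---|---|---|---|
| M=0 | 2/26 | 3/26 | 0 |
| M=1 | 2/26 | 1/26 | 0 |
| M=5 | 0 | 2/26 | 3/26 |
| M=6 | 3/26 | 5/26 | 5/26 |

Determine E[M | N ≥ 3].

45/8

P(N ≥ 3) = 4/13.
Σ M·P over the event = 5·(3/26) + 6·(5/26) = 45/26.
E[M | N ≥ 3] = (45/26) / (4/13) = 45/8.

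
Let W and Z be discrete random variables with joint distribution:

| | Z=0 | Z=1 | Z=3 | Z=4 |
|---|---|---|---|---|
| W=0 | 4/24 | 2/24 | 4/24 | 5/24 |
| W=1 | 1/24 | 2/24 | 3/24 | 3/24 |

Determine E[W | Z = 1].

1/2

P(Z = 1) = 1/6.
Σ W·P over the event = 0·(2/24) + 1·(2/24) = 1/12.
E[W | Z = 1] = (1/12) / (1/6) = 1/2.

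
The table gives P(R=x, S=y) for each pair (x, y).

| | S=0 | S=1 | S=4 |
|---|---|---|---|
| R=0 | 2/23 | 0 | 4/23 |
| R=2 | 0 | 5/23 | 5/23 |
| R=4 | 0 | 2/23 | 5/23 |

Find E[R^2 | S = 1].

P(S = 1) = 7/23.
Summing R^2·P(R=x,S=y) over the conditioning event gives 52/23.
E[R^2 | S = 1] = (52/23) / (7/23) = 52/7.

52/7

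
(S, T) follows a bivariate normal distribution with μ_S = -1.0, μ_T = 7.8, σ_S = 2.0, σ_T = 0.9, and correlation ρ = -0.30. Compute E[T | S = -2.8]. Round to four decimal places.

8.0430

E[T | S=x] = μ_T + ρ(σ_T/σ_S)(x − μ_S) for jointly normal variables.
E[T | S=-2.8] = 7.8 + (-0.30)·(0.9/2.0)·(-2.8 − (-1.0)) = 7.8 + (-0.135)·(-1.8) = 8.0430.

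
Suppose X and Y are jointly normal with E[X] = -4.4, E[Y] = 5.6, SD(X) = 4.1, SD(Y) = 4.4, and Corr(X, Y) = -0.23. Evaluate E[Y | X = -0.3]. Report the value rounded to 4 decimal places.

4.5880

E[Y | X=x] = μ_Y + ρ(σ_Y/σ_X)(x − μ_X) for jointly normal variables.
E[Y | X=-0.3] = 5.6 + (-0.23)·(4.4/4.1)·(-0.3 − (-4.4)) = 5.6 + (-0.24683)·(4.1) = 4.5880.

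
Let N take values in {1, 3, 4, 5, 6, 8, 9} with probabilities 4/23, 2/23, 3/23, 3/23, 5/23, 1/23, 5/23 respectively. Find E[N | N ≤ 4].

P(N ≤ 4) = 9/23.
Σ over the event: 1·4/23 + 3·2/23 + 4·3/23 = 22/23.
E[N | N ≤ 4] = (22/23) / (9/23) = 22/9.

22/9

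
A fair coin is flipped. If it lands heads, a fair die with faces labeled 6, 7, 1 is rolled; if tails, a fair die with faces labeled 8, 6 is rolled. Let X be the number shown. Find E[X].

35/6

E[X | heads] = (6+7+1)/3 = 14/3.
E[X | tails] = (8+6)/2 = 7.
By the law of total expectation,
E[X] = (1/2)·(14/3) + (1/2)·(7) = 35/6.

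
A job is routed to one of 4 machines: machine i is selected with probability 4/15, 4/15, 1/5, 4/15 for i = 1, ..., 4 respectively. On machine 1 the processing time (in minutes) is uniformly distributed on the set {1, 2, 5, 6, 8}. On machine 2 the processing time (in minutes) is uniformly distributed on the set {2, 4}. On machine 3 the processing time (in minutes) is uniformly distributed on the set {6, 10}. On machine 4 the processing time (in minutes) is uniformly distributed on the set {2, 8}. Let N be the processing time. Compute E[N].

E[N | machine 1] = (1+2+5+6+8)/5 = 22/5.
E[N | machine 2] = (2+4)/2 = 3.
E[N | machine 3] = (6+10)/2 = 8.
E[N | machine 4] = (2+8)/2 = 5.
E[N] = (4/15)·(22/5) + (4/15)·(3) + (1/5)·(8) + (4/15)·(5) = 368/75.

368/75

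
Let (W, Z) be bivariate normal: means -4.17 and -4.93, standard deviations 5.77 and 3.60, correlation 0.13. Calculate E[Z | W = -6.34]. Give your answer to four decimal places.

-5.1060

E[Z | W=x] = μ_Z + ρ(σ_Z/σ_W)(x − μ_W) for jointly normal variables.
E[Z | W=-6.34] = -4.93 + (0.13)·(3.60/5.77)·(-6.34 − (-4.17)) = -4.93 + (0.081109)·(-2.17) = -5.1060.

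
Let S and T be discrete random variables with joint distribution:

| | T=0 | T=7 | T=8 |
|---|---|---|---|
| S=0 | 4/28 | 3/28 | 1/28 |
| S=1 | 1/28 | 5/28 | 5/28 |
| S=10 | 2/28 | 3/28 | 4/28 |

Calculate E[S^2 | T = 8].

P(T = 8) = 5/14.
Σ S^2·P over the event = 0·(1/28) + 1·(5/28) + 100·(4/28) = 405/28.
E[S^2 | T = 8] = (405/28) / (5/14) = 81/2.

81/2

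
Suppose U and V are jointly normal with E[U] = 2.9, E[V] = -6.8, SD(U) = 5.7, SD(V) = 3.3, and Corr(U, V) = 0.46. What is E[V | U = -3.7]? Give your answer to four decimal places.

E[V | U=x] = μ_V + ρ(σ_V/σ_U)(x − μ_U) for jointly normal variables.
E[V | U=-3.7] = -6.8 + (0.46)·(3.3/5.7)·(-3.7 − (2.9)) = -6.8 + (0.26632)·(-6.6) = -8.5577.

-8.5577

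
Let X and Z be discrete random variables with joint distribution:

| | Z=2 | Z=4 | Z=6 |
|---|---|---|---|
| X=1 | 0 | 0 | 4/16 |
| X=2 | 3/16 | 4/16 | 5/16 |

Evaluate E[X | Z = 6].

P(Z = 6) = 9/16.
Σ X·P over the event = 1·(4/16) + 2·(5/16) = 7/8.
E[X | Z = 6] = (7/8) / (9/16) = 14/9.

14/9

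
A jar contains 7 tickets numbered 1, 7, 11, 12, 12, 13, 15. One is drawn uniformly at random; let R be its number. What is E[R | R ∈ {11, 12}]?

35/3

P(R ∈ {11, 12}) = 3/7.
Σ over the event: 11·1/7 + 12·2/7 = 5.
E[R | R ∈ {11, 12}] = (5) / (3/7) = 35/3.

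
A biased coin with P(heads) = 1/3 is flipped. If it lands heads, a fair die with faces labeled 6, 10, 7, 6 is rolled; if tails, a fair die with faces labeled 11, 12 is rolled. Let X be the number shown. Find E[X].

121/12

E[X | heads] = (6+10+7+6)/4 = 29/4.
E[X | tails] = (11+12)/2 = 23/2.
By the law of total expectation,
E[X] = (1/3)·(29/4) + (2/3)·(23/2) = 121/12.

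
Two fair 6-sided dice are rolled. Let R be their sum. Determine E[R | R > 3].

244/33

P(R > 3) = 11/12.
E[R | R > 3] = (61/9) / (11/12) = 244/33.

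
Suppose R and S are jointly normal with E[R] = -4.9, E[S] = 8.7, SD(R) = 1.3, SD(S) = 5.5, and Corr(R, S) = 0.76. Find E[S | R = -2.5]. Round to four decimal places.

The regression of S on R has slope ρ·σ_S/σ_R and passes through (μ_R, μ_S).
E[S | R=-2.5] = 8.7 + (0.76)·(5.5/1.3)·(-2.5 − (-4.9)) = 8.7 + (3.21538)·(2.4) = 16.4169.

16.4169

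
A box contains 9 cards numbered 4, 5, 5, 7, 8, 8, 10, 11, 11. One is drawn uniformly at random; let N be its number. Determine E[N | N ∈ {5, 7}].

P(N ∈ {5, 7}) = 1/3.
Σ over the event: 5·2/9 + 7·1/9 = 17/9.
E[N | N ∈ {5, 7}] = (17/9) / (1/3) = 17/3.

17/3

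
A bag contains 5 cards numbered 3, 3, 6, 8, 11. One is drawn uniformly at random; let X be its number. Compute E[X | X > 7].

P(X > 7) = 2/5.
Σ over the event: 8·1/5 + 11·1/5 = 19/5.
E[X | X > 7] = (19/5) / (2/5) = 19/2.

19/2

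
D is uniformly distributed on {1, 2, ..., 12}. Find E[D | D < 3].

Given D < 3, D is equally likely to be any of {1, 2}.
E[D | D < 3] = (1 + 2) / 2 = 3/2.

3/2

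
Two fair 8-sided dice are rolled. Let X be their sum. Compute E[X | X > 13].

44/3

P(X > 13) = 3/32.
Σ over the event: 14·3/64 + 15·1/32 + 16·1/64 = 11/8.
E[X | X > 13] = (11/8) / (3/32) = 44/3.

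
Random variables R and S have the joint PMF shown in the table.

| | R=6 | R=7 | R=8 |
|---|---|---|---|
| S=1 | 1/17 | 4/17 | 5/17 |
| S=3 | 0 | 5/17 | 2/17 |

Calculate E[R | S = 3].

51/7

P(S = 3) = 7/17.
Summing R·P(R=x,S=y) over the conditioning event gives 3.
E[R | S = 3] = (3) / (7/17) = 51/7.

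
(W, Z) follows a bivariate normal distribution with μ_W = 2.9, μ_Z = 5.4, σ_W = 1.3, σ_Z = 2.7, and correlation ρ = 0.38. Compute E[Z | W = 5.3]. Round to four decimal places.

7.2942

The regression of Z on W has slope ρ·σ_Z/σ_W and passes through (μ_W, μ_Z).
E[Z | W=5.3] = 5.4 + (0.38)·(2.7/1.3)·(5.3 − (2.9)) = 5.4 + (0.78923)·(2.4) = 7.2942.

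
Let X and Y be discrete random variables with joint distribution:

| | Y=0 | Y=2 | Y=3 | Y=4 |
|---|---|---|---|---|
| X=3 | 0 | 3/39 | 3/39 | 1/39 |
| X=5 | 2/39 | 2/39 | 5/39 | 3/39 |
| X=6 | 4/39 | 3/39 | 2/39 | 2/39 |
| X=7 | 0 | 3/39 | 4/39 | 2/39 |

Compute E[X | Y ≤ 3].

166/31

P(Y ≤ 3) = 31/39.
Summing X·P(X=x,Y=y) over the conditioning event gives 166/39.
E[X | Y ≤ 3] = (166/39) / (31/39) = 166/31.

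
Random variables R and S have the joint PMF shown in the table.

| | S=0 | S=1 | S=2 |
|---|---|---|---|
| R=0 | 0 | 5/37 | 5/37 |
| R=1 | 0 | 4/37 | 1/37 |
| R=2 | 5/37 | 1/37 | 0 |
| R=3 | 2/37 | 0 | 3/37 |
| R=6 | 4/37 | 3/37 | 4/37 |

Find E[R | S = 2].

34/13

P(S = 2) = 13/37.
Summing R·P(R=x,S=y) over the conditioning event gives 34/37.
E[R | S = 2] = (34/37) / (13/37) = 34/13.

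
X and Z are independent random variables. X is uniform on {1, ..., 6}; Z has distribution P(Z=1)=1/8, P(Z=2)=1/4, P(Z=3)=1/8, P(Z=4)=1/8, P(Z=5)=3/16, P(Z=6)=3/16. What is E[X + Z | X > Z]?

P(X > Z) = 13/32.
Summing (X+Z)·P(x,y) over outcomes with X > Z gives 91/32.
E[X + Z | X > Z] = (91/32) / (13/32) = 7.

7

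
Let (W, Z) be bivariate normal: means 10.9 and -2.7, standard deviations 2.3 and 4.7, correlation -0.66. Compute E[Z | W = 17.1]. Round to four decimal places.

-11.0619

The regression of Z on W has slope ρ·σ_Z/σ_W and passes through (μ_W, μ_Z).
E[Z | W=17.1] = -2.7 + (-0.66)·(4.7/2.3)·(17.1 − (10.9)) = -2.7 + (-1.3487)·(6.2) = -11.0619.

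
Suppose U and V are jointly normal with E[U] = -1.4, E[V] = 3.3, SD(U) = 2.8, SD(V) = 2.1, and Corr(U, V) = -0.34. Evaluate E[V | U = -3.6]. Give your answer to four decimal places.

For a bivariate normal, E[V | U=x] = μ_V + ρ·(σ_V/σ_U)·(x − μ_U).
E[V | U=-3.6] = 3.3 + (-0.34)·(2.1/2.8)·(-3.6 − (-1.4)) = 3.3 + (-0.255)·(-2.2) = 3.8610.

3.8610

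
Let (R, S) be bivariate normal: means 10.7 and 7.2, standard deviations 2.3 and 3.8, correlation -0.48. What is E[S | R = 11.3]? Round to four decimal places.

6.7242

For a bivariate normal, E[S | R=x] = μ_S + ρ·(σ_S/σ_R)·(x − μ_R).
E[S | R=11.3] = 7.2 + (-0.48)·(3.8/2.3)·(11.3 − (10.7)) = 7.2 + (-0.79304)·(0.6) = 6.7242.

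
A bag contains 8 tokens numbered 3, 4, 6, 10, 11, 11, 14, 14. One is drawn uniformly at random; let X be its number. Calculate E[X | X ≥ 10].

P(X ≥ 10) = 5/8.
Σ over the event: 10·1/8 + 11·1/4 + 14·1/4 = 15/2.
E[X | X ≥ 10] = (15/2) / (5/8) = 12.

12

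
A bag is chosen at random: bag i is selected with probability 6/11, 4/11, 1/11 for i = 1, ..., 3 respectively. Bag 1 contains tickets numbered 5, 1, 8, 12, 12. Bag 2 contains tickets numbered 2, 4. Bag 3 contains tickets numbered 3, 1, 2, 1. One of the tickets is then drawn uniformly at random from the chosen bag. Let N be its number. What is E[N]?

1187/220

E[N | bag 1] = (5+1+8+12+12)/5 = 38/5.
E[N | bag 2] = (2+4)/2 = 3.
E[N | bag 3] = (3+1+2+1)/4 = 7/4.
By the law of total expectation,
E[N] = (6/11)·(38/5) + (4/11)·(3) + (1/11)·(7/4) = 1187/220.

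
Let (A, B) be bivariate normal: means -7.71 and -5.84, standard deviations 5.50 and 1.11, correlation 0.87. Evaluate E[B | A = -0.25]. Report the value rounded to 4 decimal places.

-4.5302

The regression of B on A has slope ρ·σ_B/σ_A and passes through (μ_A, μ_B).
E[B | A=-0.25] = -5.84 + (0.87)·(1.11/5.50)·(-0.25 − (-7.71)) = -5.84 + (0.17558)·(7.46) = -4.5302.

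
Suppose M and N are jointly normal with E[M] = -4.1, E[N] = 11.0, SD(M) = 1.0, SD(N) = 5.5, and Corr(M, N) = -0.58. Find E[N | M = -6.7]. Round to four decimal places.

19.2940

The regression of N on M has slope ρ·σ_N/σ_M and passes through (μ_M, μ_N).
E[N | M=-6.7] = 11.0 + (-0.58)·(5.5/1.0)·(-6.7 − (-4.1)) = 11.0 + (-3.19)·(-2.6) = 19.2940.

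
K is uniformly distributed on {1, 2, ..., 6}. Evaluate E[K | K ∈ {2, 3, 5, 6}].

P(K ∈ {2, 3, 5, 6}) = 2/3.
Σ over the event: 2·1/6 + 3·1/6 + 5·1/6 + 6·1/6 = 8/3.
E[K | K ∈ {2, 3, 5, 6}] = (8/3) / (2/3) = 4.

4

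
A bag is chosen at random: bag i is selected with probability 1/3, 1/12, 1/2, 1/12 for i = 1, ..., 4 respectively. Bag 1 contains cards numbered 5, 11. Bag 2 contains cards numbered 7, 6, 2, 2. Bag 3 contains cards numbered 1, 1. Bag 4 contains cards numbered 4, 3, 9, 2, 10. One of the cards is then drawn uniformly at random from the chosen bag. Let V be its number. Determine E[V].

E[V | bag 1] = (5+11)/2 = 8.
E[V | bag 2] = (7+6+2+2)/4 = 17/4.
E[V | bag 3] = (1+1)/2 = 1.
E[V | bag 4] = (4+3+9+2+10)/5 = 28/5.
By the law of total expectation,
E[V] = (1/3)·(8) + (1/12)·(17/4) + (1/2)·(1) + (1/12)·(28/5) = 319/80.

319/80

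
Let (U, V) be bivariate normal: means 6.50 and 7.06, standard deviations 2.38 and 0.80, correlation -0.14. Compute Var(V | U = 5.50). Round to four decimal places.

0.6275

For a bivariate normal, Var(V | U=x) = σ_V²(1 − ρ²).
Var(V | U=5.50) = (0.80)²·(1 − (-0.14)²) = 0.64·0.9804 = 0.6275.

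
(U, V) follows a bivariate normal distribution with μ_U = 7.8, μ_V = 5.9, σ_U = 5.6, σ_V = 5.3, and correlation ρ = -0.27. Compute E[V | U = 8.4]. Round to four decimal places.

5.7467

E[V | U=x] = μ_V + ρ(σ_V/σ_U)(x − μ_U) for jointly normal variables.
E[V | U=8.4] = 5.9 + (-0.27)·(5.3/5.6)·(8.4 − (7.8)) = 5.9 + (-0.25554)·(0.6) = 5.7467.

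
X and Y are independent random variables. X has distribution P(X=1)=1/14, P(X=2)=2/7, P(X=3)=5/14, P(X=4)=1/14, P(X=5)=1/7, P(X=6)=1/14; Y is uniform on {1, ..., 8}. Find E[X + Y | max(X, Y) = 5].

163/21

P(max(X, Y) = 5) = 3/16.
Summing (X+Y)·P(x,y) over outcomes with max(X, Y) = 5 gives 163/112.
E[X + Y | max(X, Y) = 5] = (163/112) / (3/16) = 163/21.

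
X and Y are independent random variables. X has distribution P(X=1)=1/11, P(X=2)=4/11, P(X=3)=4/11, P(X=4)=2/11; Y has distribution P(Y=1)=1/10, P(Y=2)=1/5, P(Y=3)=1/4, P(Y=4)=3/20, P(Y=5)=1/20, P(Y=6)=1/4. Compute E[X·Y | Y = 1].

29/11

P(Y = 1) = 1/10.
Summing XY·P(x,y) over outcomes with Y = 1 gives 29/110.
E[X·Y | Y = 1] = (29/110) / (1/10) = 29/11.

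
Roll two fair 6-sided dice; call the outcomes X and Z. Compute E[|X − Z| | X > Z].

7/3

P(X > Z) = 5/12.
Summing |X−Z|·P(x,y) over outcomes with X > Z gives 35/36.
E[|X − Z| | X > Z] = (35/36) / (5/12) = 7/3.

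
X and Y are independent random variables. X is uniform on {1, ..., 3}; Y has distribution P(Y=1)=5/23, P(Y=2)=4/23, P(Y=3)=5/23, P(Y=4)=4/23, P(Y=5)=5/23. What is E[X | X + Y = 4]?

P(X + Y = 4) = 14/69.
Summing X·P(x,y) over outcomes with X + Y = 4 gives 28/69.
E[X | X + Y = 4] = (28/69) / (14/69) = 2.

2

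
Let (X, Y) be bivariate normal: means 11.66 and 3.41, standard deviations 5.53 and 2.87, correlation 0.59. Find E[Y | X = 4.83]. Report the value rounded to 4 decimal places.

The regression of Y on X has slope ρ·σ_Y/σ_X and passes through (μ_X, μ_Y).
E[Y | X=4.83] = 3.41 + (0.59)·(2.87/5.53)·(4.83 − (11.66)) = 3.41 + (0.306203)·(-6.83) = 1.3186.

1.3186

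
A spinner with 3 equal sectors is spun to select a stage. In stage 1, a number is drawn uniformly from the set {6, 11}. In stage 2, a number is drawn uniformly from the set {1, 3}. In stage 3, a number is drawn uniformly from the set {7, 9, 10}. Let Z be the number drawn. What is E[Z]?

115/18

E[Z | stage 1] = (6+11)/2 = 17/2.
E[Z | stage 2] = (1+3)/2 = 2.
E[Z | stage 3] = (7+9+10)/3 = 26/3.
E[Z] = (1/3)·(17/2) + (1/3)·(2) + (1/3)·(26/3) = 115/18.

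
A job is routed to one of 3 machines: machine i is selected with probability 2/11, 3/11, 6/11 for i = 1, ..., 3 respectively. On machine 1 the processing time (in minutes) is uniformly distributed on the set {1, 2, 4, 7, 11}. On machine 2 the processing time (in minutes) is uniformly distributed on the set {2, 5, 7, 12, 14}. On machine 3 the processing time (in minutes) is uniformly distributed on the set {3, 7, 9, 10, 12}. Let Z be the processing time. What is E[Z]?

E[Z | machine 1] = (1+2+4+7+11)/5 = 5.
E[Z | machine 2] = (2+5+7+12+14)/5 = 8.
E[Z | machine 3] = (3+7+9+10+12)/5 = 41/5.
By the law of total expectation,
E[Z] = (2/11)·(5) + (3/11)·(8) + (6/11)·(41/5) = 416/55.

416/55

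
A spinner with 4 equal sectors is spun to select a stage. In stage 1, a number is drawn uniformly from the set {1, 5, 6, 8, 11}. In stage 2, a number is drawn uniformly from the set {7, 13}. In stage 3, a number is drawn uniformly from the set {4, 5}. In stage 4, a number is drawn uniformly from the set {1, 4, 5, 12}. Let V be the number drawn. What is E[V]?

131/20

E[V | stage 1] = (1+5+6+8+11)/5 = 31/5.
E[V | stage 2] = (7+13)/2 = 10.
E[V | stage 3] = (4+5)/2 = 9/2.
E[V | stage 4] = (1+4+5+12)/4 = 11/2.
By the law of total expectation,
E[V] = (1/4)·(31/5) + (1/4)·(10) + (1/4)·(9/2) + (1/4)·(11/2) = 131/20.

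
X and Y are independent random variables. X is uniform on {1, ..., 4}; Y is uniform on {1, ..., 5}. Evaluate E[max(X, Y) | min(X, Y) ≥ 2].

23/6

P(min(X, Y) ≥ 2) = 3/5.
Summing max(X,Y)·P(x,y) over outcomes with min(X, Y) ≥ 2 gives 23/10.
E[max(X, Y) | min(X, Y) ≥ 2] = (23/10) / (3/5) = 23/6.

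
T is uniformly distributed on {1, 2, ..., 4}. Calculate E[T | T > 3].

4

Given T > 3, T is equally likely to be any of {4}.
E[T | T > 3] = (4) / 1 = 4.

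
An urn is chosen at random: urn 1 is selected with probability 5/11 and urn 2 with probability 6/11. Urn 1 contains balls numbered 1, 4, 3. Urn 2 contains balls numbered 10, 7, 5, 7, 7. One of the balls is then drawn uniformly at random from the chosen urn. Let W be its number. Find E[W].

E[W | urn 1] = (1+4+3)/3 = 8/3.
E[W | urn 2] = (10+7+5+7+7)/5 = 36/5.
E[W] = (5/11)·(8/3) + (6/11)·(36/5) = 848/165.

848/165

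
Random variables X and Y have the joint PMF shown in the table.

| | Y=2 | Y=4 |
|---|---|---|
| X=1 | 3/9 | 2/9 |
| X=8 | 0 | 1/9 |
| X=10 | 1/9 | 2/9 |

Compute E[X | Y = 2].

P(Y = 2) = 4/9.
Σ X·P over the event = 1·(3/9) + 10·(1/9) = 13/9.
E[X | Y = 2] = (13/9) / (4/9) = 13/4.

13/4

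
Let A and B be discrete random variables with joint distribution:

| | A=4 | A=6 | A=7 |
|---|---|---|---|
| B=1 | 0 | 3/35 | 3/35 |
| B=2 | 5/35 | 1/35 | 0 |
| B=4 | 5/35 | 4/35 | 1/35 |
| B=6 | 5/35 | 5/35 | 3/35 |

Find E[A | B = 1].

13/2

P(B = 1) = 6/35.
Σ A·P over the event = 6·(3/35) + 7·(3/35) = 39/35.
E[A | B = 1] = (39/35) / (6/35) = 13/2.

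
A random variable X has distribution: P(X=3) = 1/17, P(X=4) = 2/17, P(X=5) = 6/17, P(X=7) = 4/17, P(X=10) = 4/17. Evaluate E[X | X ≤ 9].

69/13

P(X ≤ 9) = 13/17.
Σ over the event: 3·1/17 + 4·2/17 + 5·6/17 + 7·4/17 = 69/17.
E[X | X ≤ 9] = (69/17) / (13/17) = 69/13.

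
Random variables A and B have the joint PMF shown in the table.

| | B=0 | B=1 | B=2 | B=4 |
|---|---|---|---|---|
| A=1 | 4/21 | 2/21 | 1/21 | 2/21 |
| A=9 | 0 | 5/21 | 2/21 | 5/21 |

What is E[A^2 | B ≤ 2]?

P(B ≤ 2) = 2/3.
Summing A^2·P(A=x,B=y) over the conditioning event gives 82/3.
E[A^2 | B ≤ 2] = (82/3) / (2/3) = 41.

41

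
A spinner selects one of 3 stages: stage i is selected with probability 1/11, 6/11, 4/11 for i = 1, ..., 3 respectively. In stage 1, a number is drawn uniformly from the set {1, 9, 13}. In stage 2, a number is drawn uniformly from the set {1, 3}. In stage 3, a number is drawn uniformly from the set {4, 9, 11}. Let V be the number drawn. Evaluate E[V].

155/33

E[V | stage 1] = (1+9+13)/3 = 23/3.
E[V | stage 2] = (1+3)/2 = 2.
E[V | stage 3] = (4+9+11)/3 = 8.
E[V] = (1/11)·(23/3) + (6/11)·(2) + (4/11)·(8) = 155/33.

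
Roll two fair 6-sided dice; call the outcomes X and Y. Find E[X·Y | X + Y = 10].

73/3

Outcomes with X + Y = 10: (4,6), (5,5), (6,4), each with probability 1/36.
E[X·Y | X + Y = 10] = (24 + 25 + 24) / 3 = 73/3.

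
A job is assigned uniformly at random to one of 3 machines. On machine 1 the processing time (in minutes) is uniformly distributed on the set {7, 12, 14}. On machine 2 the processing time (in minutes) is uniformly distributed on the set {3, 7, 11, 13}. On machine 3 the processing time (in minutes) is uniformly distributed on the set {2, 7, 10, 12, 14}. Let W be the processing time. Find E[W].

19/2

E[W | machine 1] = (7+12+14)/3 = 11.
E[W | machine 2] = (3+7+11+13)/4 = 17/2.
E[W | machine 3] = (2+7+10+12+14)/5 = 9.
By the law of total expectation,
E[W] = (1/3)·(11) + (1/3)·(17/2) + (1/3)·(9) = 19/2.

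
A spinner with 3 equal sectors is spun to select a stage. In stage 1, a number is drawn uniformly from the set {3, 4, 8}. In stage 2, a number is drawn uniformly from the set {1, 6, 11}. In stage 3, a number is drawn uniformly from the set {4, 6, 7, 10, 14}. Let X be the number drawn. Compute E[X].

32/5

E[X | stage 1] = (3+4+8)/3 = 5.
E[X | stage 2] = (1+6+11)/3 = 6.
E[X | stage 3] = (4+6+7+10+14)/5 = 41/5.
By the law of total expectation,
E[X] = (1/3)·(5) + (1/3)·(6) + (1/3)·(41/5) = 32/5.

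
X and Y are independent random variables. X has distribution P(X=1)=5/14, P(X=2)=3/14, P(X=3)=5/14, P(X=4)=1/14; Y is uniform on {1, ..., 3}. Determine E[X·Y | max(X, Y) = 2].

P(max(X, Y) = 2) = 11/42.
Summing XY·P(x,y) over outcomes with max(X, Y) = 2 gives 2/3.
E[X·Y | max(X, Y) = 2] = (2/3) / (11/42) = 28/11.

28/11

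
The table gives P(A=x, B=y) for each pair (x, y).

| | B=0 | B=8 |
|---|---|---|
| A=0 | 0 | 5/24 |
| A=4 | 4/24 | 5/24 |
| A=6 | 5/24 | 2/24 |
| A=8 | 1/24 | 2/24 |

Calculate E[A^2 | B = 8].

P(B = 8) = 7/12.
Σ A^2·P over the event = 0·(5/24) + 16·(5/24) + 36·(2/24) + 64·(2/24) = 35/3.
E[A^2 | B = 8] = (35/3) / (7/12) = 20.

20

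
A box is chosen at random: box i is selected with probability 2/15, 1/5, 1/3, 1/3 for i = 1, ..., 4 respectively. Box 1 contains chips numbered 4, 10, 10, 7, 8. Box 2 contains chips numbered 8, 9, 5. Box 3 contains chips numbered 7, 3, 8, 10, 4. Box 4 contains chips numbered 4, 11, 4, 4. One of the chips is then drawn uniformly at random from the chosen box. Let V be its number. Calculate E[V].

1967/300

E[V | box 1] = (4+10+10+7+8)/5 = 39/5.
E[V | box 2] = (8+9+5)/3 = 22/3.
E[V | box 3] = (7+3+8+10+4)/5 = 32/5.
E[V | box 4] = (4+11+4+4)/4 = 23/4.
E[V] = (2/15)·(39/5) + (1/5)·(22/3) + (1/3)·(32/5) + (1/3)·(23/4) = 1967/300.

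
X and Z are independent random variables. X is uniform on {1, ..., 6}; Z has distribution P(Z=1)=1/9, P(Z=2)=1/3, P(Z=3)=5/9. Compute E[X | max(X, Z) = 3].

P(max(X, Z) = 3) = 19/54.
Summing X·P(x,y) over outcomes with max(X, Z) = 3 gives 7/9.
E[X | max(X, Z) = 3] = (7/9) / (19/54) = 42/19.

42/19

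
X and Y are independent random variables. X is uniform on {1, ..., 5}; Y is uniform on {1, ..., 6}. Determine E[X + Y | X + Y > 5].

P(X + Y > 5) = 2/3.
Summing (X+Y)·P(x,y) over outcomes with X + Y > 5 gives 31/6.
E[X + Y | X + Y > 5] = (31/6) / (2/3) = 31/4.

31/4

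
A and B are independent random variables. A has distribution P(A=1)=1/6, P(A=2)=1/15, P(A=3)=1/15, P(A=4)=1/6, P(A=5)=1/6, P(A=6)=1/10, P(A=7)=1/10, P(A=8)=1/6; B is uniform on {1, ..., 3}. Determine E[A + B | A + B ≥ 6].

P(A + B ≥ 6) = 2/3.
Summing (A+B)·P(x,y) over outcomes with A + B ≥ 6 gives 97/18.
E[A + B | A + B ≥ 6] = (97/18) / (2/3) = 97/12.

97/12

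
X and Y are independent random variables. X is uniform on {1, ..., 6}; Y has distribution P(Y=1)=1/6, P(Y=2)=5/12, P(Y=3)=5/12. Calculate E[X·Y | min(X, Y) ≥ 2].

P(min(X, Y) ≥ 2) = 25/36.
Summing XY·P(x,y) over outcomes with min(X, Y) ≥ 2 gives 125/18.
E[X·Y | min(X, Y) ≥ 2] = (125/18) / (25/36) = 10.

10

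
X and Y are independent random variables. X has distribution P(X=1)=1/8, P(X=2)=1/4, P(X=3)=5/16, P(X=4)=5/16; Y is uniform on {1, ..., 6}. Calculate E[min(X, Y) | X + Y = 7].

5/2

P(X + Y = 7) = 1/6.
Summing min(X,Y)·P(x,y) over outcomes with X + Y = 7 gives 5/12.
E[min(X, Y) | X + Y = 7] = (5/12) / (1/6) = 5/2.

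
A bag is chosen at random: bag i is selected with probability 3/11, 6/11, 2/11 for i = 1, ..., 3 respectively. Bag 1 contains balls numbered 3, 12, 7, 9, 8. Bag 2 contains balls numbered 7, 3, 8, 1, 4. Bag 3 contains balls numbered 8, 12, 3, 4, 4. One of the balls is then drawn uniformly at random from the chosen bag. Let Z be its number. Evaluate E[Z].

E[Z | bag 1] = (3+12+7+9+8)/5 = 39/5.
E[Z | bag 2] = (7+3+8+1+4)/5 = 23/5.
E[Z | bag 3] = (8+12+3+4+4)/5 = 31/5.
By the law of total expectation,
E[Z] = (3/11)·(39/5) + (6/11)·(23/5) + (2/11)·(31/5) = 317/55.

317/55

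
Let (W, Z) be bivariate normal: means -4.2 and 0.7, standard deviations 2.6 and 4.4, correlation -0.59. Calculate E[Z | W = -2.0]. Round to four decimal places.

For a bivariate normal, E[Z | W=x] = μ_Z + ρ·(σ_Z/σ_W)·(x − μ_W).
E[Z | W=-2.0] = 0.7 + (-0.59)·(4.4/2.6)·(-2.0 − (-4.2)) = 0.7 + (-0.99846)·(2.2) = -1.4966.

-1.4966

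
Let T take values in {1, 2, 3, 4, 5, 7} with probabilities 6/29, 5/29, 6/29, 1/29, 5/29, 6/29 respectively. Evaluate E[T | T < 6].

P(T < 6) = 23/29.
Σ over the event: 1·6/29 + 2·5/29 + 3·6/29 + 4·1/29 + 5·5/29 = 63/29.
E[T | T < 6] = (63/29) / (23/29) = 63/23.

63/23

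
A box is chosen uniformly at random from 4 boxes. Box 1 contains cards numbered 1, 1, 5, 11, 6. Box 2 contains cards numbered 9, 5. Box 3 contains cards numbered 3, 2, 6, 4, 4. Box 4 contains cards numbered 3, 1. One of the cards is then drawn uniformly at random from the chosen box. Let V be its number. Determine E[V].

22/5

E[V | box 1] = (1+1+5+11+6)/5 = 24/5.
E[V | box 2] = (9+5)/2 = 7.
E[V | box 3] = (3+2+6+4+4)/5 = 19/5.
E[V | box 4] = (3+1)/2 = 2.
E[V] = (1/4)·(24/5) + (1/4)·(7) + (1/4)·(19/5) + (1/4)·(2) = 22/5.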